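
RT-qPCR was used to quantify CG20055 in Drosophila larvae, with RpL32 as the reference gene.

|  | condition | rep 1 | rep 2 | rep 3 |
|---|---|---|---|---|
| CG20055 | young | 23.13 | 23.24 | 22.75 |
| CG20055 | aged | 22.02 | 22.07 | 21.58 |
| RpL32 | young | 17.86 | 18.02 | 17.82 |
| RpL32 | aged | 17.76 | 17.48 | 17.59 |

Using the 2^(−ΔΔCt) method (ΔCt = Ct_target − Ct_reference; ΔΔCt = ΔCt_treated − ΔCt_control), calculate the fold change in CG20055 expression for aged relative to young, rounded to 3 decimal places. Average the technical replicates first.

1.815

Mean Ct: CG20055 young 23.040; CG20055 aged 21.890; RpL32 young 17.900; RpL32 aged 17.610
ΔCt(young) = 23.040 − 17.900 = 5.140
ΔCt(aged) = 21.890 − 17.610 = 4.280
ΔΔCt = 4.280 − 5.140 = -0.860
Fold change = 2^(−(-0.860)) = 2^0.860 = 1.8150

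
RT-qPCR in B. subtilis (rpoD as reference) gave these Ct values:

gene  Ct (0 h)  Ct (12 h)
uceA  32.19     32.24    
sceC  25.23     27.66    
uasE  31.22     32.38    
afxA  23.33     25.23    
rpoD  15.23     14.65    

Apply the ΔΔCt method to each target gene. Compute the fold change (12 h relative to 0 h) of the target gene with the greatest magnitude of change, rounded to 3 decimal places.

uceA: ΔΔCt = (32.24−14.65) − (32.19−15.23) = 17.59 − 16.96 = 0.63; fold change = 2^-0.63 = 0.646
sceC: ΔΔCt = (27.66−14.65) − (25.23−15.23) = 13.01 − 10.00 = 3.01; fold change = 2^-3.01 = 0.124
uasE: ΔΔCt = (32.38−14.65) − (31.22−15.23) = 17.73 − 15.99 = 1.74; fold change = 2^-1.74 = 0.299
afxA: ΔΔCt = (25.23−14.65) − (23.33−15.23) = 10.58 − 8.10 = 2.48; fold change = 2^-2.48 = 0.179
sceC has the largest |ΔΔCt| = 3.01.

0.124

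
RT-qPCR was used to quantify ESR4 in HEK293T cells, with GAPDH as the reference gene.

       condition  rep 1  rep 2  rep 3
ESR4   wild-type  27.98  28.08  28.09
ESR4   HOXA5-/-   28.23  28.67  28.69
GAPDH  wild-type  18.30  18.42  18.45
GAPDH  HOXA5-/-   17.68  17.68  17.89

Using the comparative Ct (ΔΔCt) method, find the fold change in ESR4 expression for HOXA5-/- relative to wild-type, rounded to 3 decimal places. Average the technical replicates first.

Mean Ct: ESR4 wild-type 28.050; ESR4 HOXA5-/- 28.530; GAPDH wild-type 18.390; GAPDH HOXA5-/- 17.750
ΔCt(wild-type) = 28.050 − 18.390 = 9.660
ΔCt(HOXA5-/-) = 28.530 − 17.750 = 10.780
ΔΔCt = 10.780 − 9.660 = 1.120
Fold change = 2^(−1.120) = 0.4601

0.460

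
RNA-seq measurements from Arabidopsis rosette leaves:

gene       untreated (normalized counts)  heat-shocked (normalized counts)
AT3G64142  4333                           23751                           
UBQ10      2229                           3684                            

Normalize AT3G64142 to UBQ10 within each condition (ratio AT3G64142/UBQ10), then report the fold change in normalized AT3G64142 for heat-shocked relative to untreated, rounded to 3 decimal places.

AT3G64142/UBQ10 (untreated) = 4333 / 2229 = 1.9439
AT3G64142/UBQ10 (heat-shocked) = 23751 / 3684 = 6.4471
Fold change = 6.4471 / 1.9439 = 3.3165

3.317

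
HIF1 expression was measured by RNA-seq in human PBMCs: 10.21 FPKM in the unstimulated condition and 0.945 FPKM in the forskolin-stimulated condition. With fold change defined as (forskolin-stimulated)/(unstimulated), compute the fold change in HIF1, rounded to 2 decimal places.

Fold change = 0.945 / 10.21 = 0.093
HIF1 is downregulated.

0.09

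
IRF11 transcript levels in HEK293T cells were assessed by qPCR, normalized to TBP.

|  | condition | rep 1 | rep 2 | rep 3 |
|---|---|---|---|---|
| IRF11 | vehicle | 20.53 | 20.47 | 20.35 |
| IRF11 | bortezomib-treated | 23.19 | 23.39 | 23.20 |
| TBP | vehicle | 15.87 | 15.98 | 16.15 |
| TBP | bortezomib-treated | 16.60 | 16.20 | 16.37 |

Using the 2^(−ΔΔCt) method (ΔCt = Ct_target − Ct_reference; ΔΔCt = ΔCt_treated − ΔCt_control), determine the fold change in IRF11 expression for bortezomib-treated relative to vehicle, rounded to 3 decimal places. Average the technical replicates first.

Mean Ct: IRF11 vehicle 20.450; IRF11 bortezomib-treated 23.260; TBP vehicle 16.000; TBP bortezomib-treated 16.390
ΔCt(vehicle) = 20.450 − 16.000 = 4.450
ΔCt(bortezomib-treated) = 23.260 − 16.390 = 6.870
ΔΔCt = 6.870 − 4.450 = 2.420
Fold change = 2^(−2.420) = 0.1869

0.187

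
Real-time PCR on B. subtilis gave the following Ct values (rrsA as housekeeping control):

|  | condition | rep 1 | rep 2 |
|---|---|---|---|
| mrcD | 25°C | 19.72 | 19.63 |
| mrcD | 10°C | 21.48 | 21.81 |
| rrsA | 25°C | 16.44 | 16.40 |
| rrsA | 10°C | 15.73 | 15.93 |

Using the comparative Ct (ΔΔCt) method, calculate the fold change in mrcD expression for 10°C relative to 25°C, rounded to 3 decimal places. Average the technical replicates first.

Mean Ct: mrcD 25°C 19.675; mrcD 10°C 21.645; rrsA 25°C 16.420; rrsA 10°C 15.830
ΔCt(25°C) = 19.675 − 16.420 = 3.255
ΔCt(10°C) = 21.645 − 15.830 = 5.815
ΔΔCt = 5.815 − 3.255 = 2.560
Fold change = 2^(−2.560) = 0.1696

0.170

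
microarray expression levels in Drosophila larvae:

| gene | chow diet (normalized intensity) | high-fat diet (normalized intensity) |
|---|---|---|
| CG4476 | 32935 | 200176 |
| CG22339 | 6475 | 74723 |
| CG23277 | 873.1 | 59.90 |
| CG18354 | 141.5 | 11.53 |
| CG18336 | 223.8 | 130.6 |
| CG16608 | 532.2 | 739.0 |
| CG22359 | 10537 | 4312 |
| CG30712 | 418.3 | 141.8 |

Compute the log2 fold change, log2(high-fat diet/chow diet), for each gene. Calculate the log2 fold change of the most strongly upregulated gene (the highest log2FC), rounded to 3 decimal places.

log2(200176/32935) = 2.604  (CG4476)
log2(74723/6475) = 3.529  (CG22339)
log2(59.90/873.1) = -3.866  (CG23277)
log2(11.53/141.5) = -3.617  (CG18354)
log2(130.6/223.8) = -0.777  (CG18336)
log2(739.0/532.2) = 0.474  (CG16608)
log2(4312/10537) = -1.289  (CG22359)
log2(141.8/418.3) = -1.561  (CG30712)
CG22339 is most strongly upregulated.

3.529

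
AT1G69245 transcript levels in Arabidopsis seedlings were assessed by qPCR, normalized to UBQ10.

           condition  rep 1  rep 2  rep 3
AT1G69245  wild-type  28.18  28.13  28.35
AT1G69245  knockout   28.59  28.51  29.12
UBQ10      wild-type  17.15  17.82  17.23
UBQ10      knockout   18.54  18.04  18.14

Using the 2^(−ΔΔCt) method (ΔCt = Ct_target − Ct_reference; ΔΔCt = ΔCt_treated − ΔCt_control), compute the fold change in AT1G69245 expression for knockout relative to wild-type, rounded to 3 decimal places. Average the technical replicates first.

1.248

Mean Ct: AT1G69245 wild-type 28.220; AT1G69245 knockout 28.740; UBQ10 wild-type 17.400; UBQ10 knockout 18.240
ΔCt(wild-type) = 28.220 − 17.400 = 10.820
ΔCt(knockout) = 28.740 − 18.240 = 10.500
ΔΔCt = 10.500 − 10.820 = -0.320
Fold change = 2^(−(-0.320)) = 2^0.320 = 1.2483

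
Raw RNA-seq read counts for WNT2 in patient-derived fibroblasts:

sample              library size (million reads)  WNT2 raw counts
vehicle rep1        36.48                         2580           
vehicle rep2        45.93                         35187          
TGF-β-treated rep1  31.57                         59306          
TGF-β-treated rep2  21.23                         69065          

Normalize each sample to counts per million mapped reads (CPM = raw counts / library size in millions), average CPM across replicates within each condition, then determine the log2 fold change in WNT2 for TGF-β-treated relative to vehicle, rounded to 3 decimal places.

2.616

CPM(vehicle rep1) = 2580 / 36.48 = 70.7237
CPM(vehicle rep2) = 35187 / 45.93 = 766.1006
CPM(TGF-β-treated rep1) = 59306 / 31.57 = 1878.5556
CPM(TGF-β-treated rep2) = 69065 / 21.23 = 3253.1795
mean CPM(vehicle) = 418.4121; mean CPM(TGF-β-treated) = 2565.8675
Fold change = 2565.8675 / 418.4121 = 6.13239
log2(6.13239) = 2.6165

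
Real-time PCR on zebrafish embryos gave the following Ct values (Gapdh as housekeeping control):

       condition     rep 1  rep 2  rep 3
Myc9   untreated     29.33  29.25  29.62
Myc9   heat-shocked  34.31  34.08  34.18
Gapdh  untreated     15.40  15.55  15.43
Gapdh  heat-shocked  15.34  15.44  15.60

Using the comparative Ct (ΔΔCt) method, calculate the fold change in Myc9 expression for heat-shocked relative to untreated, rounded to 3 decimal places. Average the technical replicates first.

Mean Ct: Myc9 untreated 29.400; Myc9 heat-shocked 34.190; Gapdh untreated 15.460; Gapdh heat-shocked 15.460
ΔCt(untreated) = 29.400 − 15.460 = 13.940
ΔCt(heat-shocked) = 34.190 − 15.460 = 18.730
ΔΔCt = 18.730 − 13.940 = 4.790
Fold change = 2^(−4.790) = 0.0361

0.036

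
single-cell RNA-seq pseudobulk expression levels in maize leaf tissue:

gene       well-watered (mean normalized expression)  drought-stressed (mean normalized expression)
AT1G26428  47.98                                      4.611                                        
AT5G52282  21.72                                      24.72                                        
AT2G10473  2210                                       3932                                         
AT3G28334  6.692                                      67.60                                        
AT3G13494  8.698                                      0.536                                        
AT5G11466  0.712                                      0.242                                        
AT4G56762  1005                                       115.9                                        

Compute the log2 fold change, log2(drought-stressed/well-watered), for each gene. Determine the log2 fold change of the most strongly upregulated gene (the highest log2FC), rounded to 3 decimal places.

3.337

log2(4.611/47.98) = -3.379  (AT1G26428)
log2(24.72/21.72) = 0.187  (AT5G52282)
log2(3932/2210) = 0.831  (AT2G10473)
log2(67.60/6.692) = 3.337  (AT3G28334)
log2(0.536/8.698) = -4.020  (AT3G13494)
log2(0.242/0.712) = -1.557  (AT5G11466)
log2(115.9/1005) = -3.116  (AT4G56762)
AT3G28334 is most strongly upregulated.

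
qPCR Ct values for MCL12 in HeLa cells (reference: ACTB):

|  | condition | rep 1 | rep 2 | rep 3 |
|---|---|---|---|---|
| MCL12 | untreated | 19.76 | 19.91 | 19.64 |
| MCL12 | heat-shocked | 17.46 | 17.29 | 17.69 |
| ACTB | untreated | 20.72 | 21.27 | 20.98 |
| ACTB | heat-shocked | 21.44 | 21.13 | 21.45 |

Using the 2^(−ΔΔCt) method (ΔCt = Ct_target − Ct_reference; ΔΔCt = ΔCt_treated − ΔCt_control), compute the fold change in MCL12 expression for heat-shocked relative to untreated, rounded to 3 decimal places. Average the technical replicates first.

Mean Ct: MCL12 untreated 19.770; MCL12 heat-shocked 17.480; ACTB untreated 20.990; ACTB heat-shocked 21.340
ΔCt(untreated) = 19.770 − 20.990 = -1.220
ΔCt(heat-shocked) = 17.480 − 21.340 = -3.860
ΔΔCt = -3.860 − (-1.220) = -2.640
Fold change = 2^(−(-2.640)) = 2^2.640 = 6.2333

6.233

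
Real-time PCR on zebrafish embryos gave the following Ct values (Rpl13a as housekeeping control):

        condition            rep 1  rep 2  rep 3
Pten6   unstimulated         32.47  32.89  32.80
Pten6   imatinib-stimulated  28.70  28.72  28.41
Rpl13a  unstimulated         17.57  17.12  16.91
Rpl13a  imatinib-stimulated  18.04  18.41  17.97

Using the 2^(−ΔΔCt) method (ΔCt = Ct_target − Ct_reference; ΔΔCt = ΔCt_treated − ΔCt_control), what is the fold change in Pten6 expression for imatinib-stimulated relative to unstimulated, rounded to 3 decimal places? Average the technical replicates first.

Mean Ct: Pten6 unstimulated 32.720; Pten6 imatinib-stimulated 28.610; Rpl13a unstimulated 17.200; Rpl13a imatinib-stimulated 18.140
ΔCt(unstimulated) = 32.720 − 17.200 = 15.520
ΔCt(imatinib-stimulated) = 28.610 − 18.140 = 10.470
ΔΔCt = 10.470 − 15.520 = -5.050
Fold change = 2^(−(-5.050)) = 2^5.050 = 33.1285

33.128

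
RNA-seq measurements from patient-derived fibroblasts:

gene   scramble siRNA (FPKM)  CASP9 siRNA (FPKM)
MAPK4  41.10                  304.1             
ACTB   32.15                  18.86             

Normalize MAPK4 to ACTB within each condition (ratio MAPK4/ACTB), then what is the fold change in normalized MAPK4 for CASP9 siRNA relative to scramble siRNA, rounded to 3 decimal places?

MAPK4/ACTB (scramble siRNA) = 41.10 / 32.15 = 1.2784
MAPK4/ACTB (CASP9 siRNA) = 304.1 / 18.86 = 16.124
Fold change = 16.124 / 1.2784 = 12.6129

12.613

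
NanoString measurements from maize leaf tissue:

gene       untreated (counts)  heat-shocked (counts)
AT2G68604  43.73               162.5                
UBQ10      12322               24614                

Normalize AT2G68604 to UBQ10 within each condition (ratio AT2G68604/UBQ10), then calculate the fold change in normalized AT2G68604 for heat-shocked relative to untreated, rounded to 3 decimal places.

AT2G68604/UBQ10 (untreated) = 43.73 / 12322 = 0.0035489
AT2G68604/UBQ10 (heat-shocked) = 162.5 / 24614 = 0.0066019
Fold change = 0.0066019 / 0.0035489 = 1.8603

1.860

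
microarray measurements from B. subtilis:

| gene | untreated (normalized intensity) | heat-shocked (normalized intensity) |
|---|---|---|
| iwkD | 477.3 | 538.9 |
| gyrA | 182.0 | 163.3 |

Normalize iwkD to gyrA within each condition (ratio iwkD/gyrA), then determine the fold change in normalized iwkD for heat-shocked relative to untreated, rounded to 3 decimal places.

1.258

iwkD/gyrA (untreated) = 477.3 / 182.0 = 2.6225
iwkD/gyrA (heat-shocked) = 538.9 / 163.3 = 3.3001
Fold change = 3.3001 / 2.6225 = 1.2584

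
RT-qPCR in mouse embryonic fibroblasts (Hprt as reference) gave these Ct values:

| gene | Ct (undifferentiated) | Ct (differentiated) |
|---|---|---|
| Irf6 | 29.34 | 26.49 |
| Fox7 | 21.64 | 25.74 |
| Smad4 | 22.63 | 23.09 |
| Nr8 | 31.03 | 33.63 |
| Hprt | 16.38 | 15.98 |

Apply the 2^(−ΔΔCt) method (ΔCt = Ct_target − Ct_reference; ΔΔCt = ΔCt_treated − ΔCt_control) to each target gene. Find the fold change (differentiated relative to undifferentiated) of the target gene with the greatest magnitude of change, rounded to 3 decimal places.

0.044

Irf6: ΔΔCt = (26.49−15.98) − (29.34−16.38) = 10.51 − 12.96 = -2.45; fold change = 2^2.45 = 5.464
Fox7: ΔΔCt = (25.74−15.98) − (21.64−16.38) = 9.76 − 5.26 = 4.50; fold change = 2^-4.50 = 0.044
Smad4: ΔΔCt = (23.09−15.98) − (22.63−16.38) = 7.11 − 6.25 = 0.86; fold change = 2^-0.86 = 0.551
Nr8: ΔΔCt = (33.63−15.98) − (31.03−16.38) = 17.65 − 14.65 = 3.00; fold change = 2^-3.00 = 0.125
Fox7 has the largest |ΔΔCt| = 4.50.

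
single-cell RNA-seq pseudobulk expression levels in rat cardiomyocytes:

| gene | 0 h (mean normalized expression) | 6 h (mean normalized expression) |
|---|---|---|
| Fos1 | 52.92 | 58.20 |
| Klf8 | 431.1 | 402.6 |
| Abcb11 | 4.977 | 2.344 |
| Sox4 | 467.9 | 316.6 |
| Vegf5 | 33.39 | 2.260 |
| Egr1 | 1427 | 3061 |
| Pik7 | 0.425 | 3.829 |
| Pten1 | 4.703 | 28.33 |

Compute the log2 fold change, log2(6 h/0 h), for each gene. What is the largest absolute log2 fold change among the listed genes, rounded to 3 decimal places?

3.885

log2(58.20/52.92) = 0.137  (Fos1)
log2(402.6/431.1) = -0.099  (Klf8)
log2(2.344/4.977) = -1.086  (Abcb11)
log2(316.6/467.9) = -0.564  (Sox4)
log2(2.260/33.39) = -3.885  (Vegf5)
log2(3061/1427) = 1.101  (Egr1)
log2(3.829/0.425) = 3.171  (Pik7)
log2(28.33/4.703) = 2.591  (Pten1)
The largest magnitude belongs to Vegf5.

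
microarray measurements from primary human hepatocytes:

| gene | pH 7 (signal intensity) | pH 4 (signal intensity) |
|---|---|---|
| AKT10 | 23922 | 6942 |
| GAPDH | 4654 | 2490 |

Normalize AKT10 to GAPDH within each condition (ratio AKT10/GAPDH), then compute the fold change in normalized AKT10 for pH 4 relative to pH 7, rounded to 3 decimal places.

0.542

AKT10/GAPDH (pH 7) = 23922 / 4654 = 5.1401
AKT10/GAPDH (pH 4) = 6942 / 2490 = 2.788
Fold change = 2.788 / 5.1401 = 0.5424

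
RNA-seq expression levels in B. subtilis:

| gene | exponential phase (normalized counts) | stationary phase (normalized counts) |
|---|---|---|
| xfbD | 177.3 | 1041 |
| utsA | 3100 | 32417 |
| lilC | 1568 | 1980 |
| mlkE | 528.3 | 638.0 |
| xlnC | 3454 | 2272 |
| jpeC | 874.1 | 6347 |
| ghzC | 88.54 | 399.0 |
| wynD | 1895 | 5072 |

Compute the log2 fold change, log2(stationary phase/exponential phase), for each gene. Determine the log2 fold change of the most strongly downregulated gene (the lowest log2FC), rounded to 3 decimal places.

-0.604

log2(1041/177.3) = 2.554  (xfbD)
log2(32417/3100) = 3.386  (utsA)
log2(1980/1568) = 0.337  (lilC)
log2(638.0/528.3) = 0.272  (mlkE)
log2(2272/3454) = -0.604  (xlnC)
log2(6347/874.1) = 2.860  (jpeC)
log2(399.0/88.54) = 2.172  (ghzC)
log2(5072/1895) = 1.420  (wynD)
xlnC is most strongly downregulated.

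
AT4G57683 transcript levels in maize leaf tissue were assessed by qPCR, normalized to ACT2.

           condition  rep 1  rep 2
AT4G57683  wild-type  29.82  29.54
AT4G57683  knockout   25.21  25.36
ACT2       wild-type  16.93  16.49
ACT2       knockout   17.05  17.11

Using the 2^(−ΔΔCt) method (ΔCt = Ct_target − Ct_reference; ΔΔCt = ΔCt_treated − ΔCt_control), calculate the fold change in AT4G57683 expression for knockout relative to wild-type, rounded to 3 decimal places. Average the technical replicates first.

27.190

Mean Ct: AT4G57683 wild-type 29.680; AT4G57683 knockout 25.285; ACT2 wild-type 16.710; ACT2 knockout 17.080
ΔCt(wild-type) = 29.680 − 16.710 = 12.970
ΔCt(knockout) = 25.285 − 17.080 = 8.205
ΔΔCt = 8.205 − 12.970 = -4.765
Fold change = 2^(−(-4.765)) = 2^4.765 = 27.1899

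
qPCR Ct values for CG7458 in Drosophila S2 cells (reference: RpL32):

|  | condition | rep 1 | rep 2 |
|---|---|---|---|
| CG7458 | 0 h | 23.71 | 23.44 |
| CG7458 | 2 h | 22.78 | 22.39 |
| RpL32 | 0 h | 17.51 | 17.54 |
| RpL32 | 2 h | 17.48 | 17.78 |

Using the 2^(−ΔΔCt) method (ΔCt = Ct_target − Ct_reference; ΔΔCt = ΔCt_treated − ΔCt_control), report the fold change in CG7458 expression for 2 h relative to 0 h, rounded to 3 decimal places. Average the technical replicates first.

Mean Ct: CG7458 0 h 23.575; CG7458 2 h 22.585; RpL32 0 h 17.525; RpL32 2 h 17.630
ΔCt(0 h) = 23.575 − 17.525 = 6.050
ΔCt(2 h) = 22.585 − 17.630 = 4.955
ΔΔCt = 4.955 − 6.050 = -1.095
Fold change = 2^(−(-1.095)) = 2^1.095 = 2.1361

2.136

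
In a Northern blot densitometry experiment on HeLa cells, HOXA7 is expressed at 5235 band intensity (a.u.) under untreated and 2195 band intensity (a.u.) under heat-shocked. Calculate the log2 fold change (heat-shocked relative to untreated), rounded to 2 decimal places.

Fold change = 2195 / 5235 = 0.4193
log2(0.4193) = -1.254

-1.25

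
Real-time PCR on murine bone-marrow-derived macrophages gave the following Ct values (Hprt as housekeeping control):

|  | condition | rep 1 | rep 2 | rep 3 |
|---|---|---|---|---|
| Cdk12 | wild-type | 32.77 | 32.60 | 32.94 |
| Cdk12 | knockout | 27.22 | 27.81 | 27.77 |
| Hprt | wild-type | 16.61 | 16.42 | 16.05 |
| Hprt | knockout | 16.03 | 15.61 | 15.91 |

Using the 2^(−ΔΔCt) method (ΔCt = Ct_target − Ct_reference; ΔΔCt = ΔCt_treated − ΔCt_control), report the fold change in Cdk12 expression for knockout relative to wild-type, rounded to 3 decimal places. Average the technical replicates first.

Mean Ct: Cdk12 wild-type 32.770; Cdk12 knockout 27.600; Hprt wild-type 16.360; Hprt knockout 15.850
ΔCt(wild-type) = 32.770 − 16.360 = 16.410
ΔCt(knockout) = 27.600 − 15.850 = 11.750
ΔΔCt = 11.750 − 16.410 = -4.660
Fold change = 2^(−(-4.660)) = 2^4.660 = 25.2813

25.281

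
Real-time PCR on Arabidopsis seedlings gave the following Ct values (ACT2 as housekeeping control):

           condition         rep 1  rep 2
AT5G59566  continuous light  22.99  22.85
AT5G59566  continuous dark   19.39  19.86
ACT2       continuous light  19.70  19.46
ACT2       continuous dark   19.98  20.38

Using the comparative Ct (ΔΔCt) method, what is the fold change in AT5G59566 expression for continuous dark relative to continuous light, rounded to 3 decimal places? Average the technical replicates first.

Mean Ct: AT5G59566 continuous light 22.920; AT5G59566 continuous dark 19.625; ACT2 continuous light 19.580; ACT2 continuous dark 20.180
ΔCt(continuous light) = 22.920 − 19.580 = 3.340
ΔCt(continuous dark) = 19.625 − 20.180 = -0.555
ΔΔCt = -0.555 − 3.340 = -3.895
Fold change = 2^(−(-3.895)) = 2^3.895 = 14.8769

14.877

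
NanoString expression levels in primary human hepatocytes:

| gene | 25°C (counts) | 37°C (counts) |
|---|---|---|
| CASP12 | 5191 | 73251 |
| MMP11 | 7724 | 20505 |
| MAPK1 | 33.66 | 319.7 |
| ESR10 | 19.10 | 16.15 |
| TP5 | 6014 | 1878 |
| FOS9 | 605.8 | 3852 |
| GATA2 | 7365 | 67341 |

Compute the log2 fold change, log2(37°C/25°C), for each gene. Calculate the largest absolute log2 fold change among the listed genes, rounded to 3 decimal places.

3.819

log2(73251/5191) = 3.819  (CASP12)
log2(20505/7724) = 1.409  (MMP11)
log2(319.7/33.66) = 3.248  (MAPK1)
log2(16.15/19.10) = -0.242  (ESR10)
log2(1878/6014) = -1.679  (TP5)
log2(3852/605.8) = 2.669  (FOS9)
log2(67341/7365) = 3.193  (GATA2)
The largest magnitude belongs to CASP12.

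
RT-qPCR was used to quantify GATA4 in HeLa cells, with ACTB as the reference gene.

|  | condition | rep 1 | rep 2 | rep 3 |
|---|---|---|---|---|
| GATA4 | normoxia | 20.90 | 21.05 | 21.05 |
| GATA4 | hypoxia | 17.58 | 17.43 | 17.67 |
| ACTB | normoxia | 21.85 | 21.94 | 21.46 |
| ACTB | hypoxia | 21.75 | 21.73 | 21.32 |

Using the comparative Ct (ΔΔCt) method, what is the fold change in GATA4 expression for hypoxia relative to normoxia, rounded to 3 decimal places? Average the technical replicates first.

9.781

Mean Ct: GATA4 normoxia 21.000; GATA4 hypoxia 17.560; ACTB normoxia 21.750; ACTB hypoxia 21.600
ΔCt(normoxia) = 21.000 − 21.750 = -0.750
ΔCt(hypoxia) = 17.560 − 21.600 = -4.040
ΔΔCt = -4.040 − (-0.750) = -3.290
Fold change = 2^(−(-3.290)) = 2^3.290 = 9.7811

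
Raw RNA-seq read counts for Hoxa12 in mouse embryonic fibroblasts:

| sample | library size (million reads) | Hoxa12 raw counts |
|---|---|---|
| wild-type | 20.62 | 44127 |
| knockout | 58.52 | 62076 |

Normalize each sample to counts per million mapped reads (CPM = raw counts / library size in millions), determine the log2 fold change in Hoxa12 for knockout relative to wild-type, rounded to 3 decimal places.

-1.013

CPM(wild-type) = 44127 / 20.62 = 2140.0097
CPM(knockout) = 62076 / 58.52 = 1060.7656
Fold change = 1060.7656 / 2140.0097 = 0.49568
log2(0.49568) = -1.0125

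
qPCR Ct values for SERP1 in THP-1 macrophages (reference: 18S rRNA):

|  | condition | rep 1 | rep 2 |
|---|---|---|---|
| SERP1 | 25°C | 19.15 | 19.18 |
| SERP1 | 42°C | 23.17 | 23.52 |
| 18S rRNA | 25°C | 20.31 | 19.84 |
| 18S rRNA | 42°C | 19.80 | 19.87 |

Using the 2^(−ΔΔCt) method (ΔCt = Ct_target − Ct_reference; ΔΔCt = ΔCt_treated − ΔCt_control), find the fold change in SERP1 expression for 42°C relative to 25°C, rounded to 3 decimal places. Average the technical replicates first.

Mean Ct: SERP1 25°C 19.165; SERP1 42°C 23.345; 18S rRNA 25°C 20.075; 18S rRNA 42°C 19.835
ΔCt(25°C) = 19.165 − 20.075 = -0.910
ΔCt(42°C) = 23.345 − 19.835 = 3.510
ΔΔCt = 3.510 − (-0.910) = 4.420
Fold change = 2^(−4.420) = 0.0467

0.047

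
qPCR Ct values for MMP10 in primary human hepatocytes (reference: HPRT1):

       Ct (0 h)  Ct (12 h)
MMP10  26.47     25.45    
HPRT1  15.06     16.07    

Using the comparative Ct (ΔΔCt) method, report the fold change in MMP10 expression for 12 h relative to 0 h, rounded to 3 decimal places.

ΔCt(0 h) = 26.470 − 15.060 = 11.410
ΔCt(12 h) = 25.450 − 16.070 = 9.380
ΔΔCt = 9.380 − 11.410 = -2.030
Fold change = 2^(−(-2.030)) = 2^2.030 = 4.0840

4.084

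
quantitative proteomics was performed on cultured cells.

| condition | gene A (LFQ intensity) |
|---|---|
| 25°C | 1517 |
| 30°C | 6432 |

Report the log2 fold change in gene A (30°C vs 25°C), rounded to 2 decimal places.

2.08

Fold change = 6432 / 1517 = 4.2399
log2(4.2399) = 2.084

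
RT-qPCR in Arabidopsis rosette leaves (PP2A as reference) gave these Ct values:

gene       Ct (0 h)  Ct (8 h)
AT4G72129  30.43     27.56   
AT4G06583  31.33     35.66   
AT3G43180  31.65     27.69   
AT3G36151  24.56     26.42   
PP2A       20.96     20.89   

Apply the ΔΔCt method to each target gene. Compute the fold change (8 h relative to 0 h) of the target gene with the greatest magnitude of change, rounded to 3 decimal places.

0.047

AT4G72129: ΔΔCt = (27.56−20.89) − (30.43−20.96) = 6.67 − 9.47 = -2.80; fold change = 2^2.80 = 6.964
AT4G06583: ΔΔCt = (35.66−20.89) − (31.33−20.96) = 14.77 − 10.37 = 4.40; fold change = 2^-4.40 = 0.047
AT3G43180: ΔΔCt = (27.69−20.89) − (31.65−20.96) = 6.80 − 10.69 = -3.89; fold change = 2^3.89 = 14.825
AT3G36151: ΔΔCt = (26.42−20.89) − (24.56−20.96) = 5.53 − 3.60 = 1.93; fold change = 2^-1.93 = 0.262
AT4G06583 has the largest |ΔΔCt| = 4.40.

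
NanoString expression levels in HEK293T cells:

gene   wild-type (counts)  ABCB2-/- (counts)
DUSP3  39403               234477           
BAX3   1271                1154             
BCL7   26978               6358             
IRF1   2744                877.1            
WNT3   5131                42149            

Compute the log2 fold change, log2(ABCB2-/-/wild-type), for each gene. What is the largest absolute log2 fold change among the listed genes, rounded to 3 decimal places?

log2(234477/39403) = 2.573  (DUSP3)
log2(1154/1271) = -0.139  (BAX3)
log2(6358/26978) = -2.085  (BCL7)
log2(877.1/2744) = -1.645  (IRF1)
log2(42149/5131) = 3.038  (WNT3)
The largest magnitude belongs to WNT3.

3.038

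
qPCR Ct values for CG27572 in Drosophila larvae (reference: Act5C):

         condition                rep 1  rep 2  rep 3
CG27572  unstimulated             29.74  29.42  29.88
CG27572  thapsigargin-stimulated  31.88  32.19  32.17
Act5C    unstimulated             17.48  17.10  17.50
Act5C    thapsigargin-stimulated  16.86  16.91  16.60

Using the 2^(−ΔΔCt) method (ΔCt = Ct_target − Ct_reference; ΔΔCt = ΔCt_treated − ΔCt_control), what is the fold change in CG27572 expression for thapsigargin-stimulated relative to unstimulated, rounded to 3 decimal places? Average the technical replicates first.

Mean Ct: CG27572 unstimulated 29.680; CG27572 thapsigargin-stimulated 32.080; Act5C unstimulated 17.360; Act5C thapsigargin-stimulated 16.790
ΔCt(unstimulated) = 29.680 − 17.360 = 12.320
ΔCt(thapsigargin-stimulated) = 32.080 − 16.790 = 15.290
ΔΔCt = 15.290 − 12.320 = 2.970
Fold change = 2^(−2.970) = 0.1276

0.128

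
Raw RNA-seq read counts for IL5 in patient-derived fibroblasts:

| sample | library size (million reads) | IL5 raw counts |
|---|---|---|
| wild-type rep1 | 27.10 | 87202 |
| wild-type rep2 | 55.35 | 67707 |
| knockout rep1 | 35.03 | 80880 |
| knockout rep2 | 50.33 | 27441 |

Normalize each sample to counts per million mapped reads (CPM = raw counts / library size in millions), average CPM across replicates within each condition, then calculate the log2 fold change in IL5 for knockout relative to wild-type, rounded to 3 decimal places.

CPM(wild-type rep1) = 87202 / 27.10 = 3217.7860
CPM(wild-type rep2) = 67707 / 55.35 = 1223.2520
CPM(knockout rep1) = 80880 / 35.03 = 2308.8781
CPM(knockout rep2) = 27441 / 50.33 = 545.2215
mean CPM(wild-type) = 2220.5190; mean CPM(knockout) = 1427.0498
Fold change = 1427.0498 / 2220.5190 = 0.64266
log2(0.64266) = -0.6379

-0.638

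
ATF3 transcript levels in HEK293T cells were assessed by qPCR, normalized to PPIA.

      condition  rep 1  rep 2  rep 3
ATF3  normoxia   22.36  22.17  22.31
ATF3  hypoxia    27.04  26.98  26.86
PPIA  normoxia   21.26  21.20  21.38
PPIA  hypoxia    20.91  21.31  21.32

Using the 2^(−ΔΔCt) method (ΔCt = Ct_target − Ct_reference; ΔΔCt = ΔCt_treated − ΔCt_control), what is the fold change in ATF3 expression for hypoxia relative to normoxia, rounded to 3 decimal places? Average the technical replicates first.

Mean Ct: ATF3 normoxia 22.280; ATF3 hypoxia 26.960; PPIA normoxia 21.280; PPIA hypoxia 21.180
ΔCt(normoxia) = 22.280 − 21.280 = 1.000
ΔCt(hypoxia) = 26.960 − 21.180 = 5.780
ΔΔCt = 5.780 − 1.000 = 4.780
Fold change = 2^(−4.780) = 0.0364

0.036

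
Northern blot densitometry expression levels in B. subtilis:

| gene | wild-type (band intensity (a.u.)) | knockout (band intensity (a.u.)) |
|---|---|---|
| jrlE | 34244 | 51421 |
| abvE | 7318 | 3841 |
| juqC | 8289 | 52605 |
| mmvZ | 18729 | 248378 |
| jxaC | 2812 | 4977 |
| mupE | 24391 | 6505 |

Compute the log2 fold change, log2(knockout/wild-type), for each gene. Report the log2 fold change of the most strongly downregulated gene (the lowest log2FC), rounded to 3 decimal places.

-1.907

log2(51421/34244) = 0.587  (jrlE)
log2(3841/7318) = -0.930  (abvE)
log2(52605/8289) = 2.666  (juqC)
log2(248378/18729) = 3.729  (mmvZ)
log2(4977/2812) = 0.824  (jxaC)
log2(6505/24391) = -1.907  (mupE)
mupE is most strongly downregulated.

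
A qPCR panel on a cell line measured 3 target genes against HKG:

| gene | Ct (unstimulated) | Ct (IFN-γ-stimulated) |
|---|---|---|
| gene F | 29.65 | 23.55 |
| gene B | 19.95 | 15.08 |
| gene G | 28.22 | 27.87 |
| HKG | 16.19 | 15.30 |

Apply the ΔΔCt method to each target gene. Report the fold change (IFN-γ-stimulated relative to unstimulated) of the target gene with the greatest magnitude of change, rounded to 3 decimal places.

37.014

gene F: ΔΔCt = (23.55−15.30) − (29.65−16.19) = 8.25 − 13.46 = -5.21; fold change = 2^5.21 = 37.014
gene B: ΔΔCt = (15.08−15.30) − (19.95−16.19) = -0.22 − 3.76 = -3.98; fold change = 2^3.98 = 15.780
gene G: ΔΔCt = (27.87−15.30) − (28.22−16.19) = 12.57 − 12.03 = 0.54; fold change = 2^-0.54 = 0.688
gene F has the largest |ΔΔCt| = 5.21.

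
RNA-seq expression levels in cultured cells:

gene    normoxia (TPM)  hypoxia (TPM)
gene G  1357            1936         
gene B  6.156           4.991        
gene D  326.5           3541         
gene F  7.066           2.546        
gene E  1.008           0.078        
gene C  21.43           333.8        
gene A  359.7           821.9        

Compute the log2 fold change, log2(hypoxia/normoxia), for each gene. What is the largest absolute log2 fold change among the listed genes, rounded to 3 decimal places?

3.961

log2(1936/1357) = 0.513  (gene G)
log2(4.991/6.156) = -0.303  (gene B)
log2(3541/326.5) = 3.439  (gene D)
log2(2.546/7.066) = -1.473  (gene F)
log2(0.078/1.008) = -3.692  (gene E)
log2(333.8/21.43) = 3.961  (gene C)
log2(821.9/359.7) = 1.192  (gene A)
The largest magnitude belongs to gene C.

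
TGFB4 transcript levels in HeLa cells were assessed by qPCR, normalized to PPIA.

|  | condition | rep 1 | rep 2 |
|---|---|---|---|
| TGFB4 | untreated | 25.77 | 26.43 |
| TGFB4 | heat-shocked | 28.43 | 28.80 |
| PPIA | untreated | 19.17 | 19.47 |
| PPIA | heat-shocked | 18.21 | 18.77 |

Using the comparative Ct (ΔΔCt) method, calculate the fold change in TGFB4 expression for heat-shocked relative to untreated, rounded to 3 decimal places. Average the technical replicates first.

Mean Ct: TGFB4 untreated 26.100; TGFB4 heat-shocked 28.615; PPIA untreated 19.320; PPIA heat-shocked 18.490
ΔCt(untreated) = 26.100 − 19.320 = 6.780
ΔCt(heat-shocked) = 28.615 − 18.490 = 10.125
ΔΔCt = 10.125 − 6.780 = 3.345
Fold change = 2^(−3.345) = 0.0984

0.098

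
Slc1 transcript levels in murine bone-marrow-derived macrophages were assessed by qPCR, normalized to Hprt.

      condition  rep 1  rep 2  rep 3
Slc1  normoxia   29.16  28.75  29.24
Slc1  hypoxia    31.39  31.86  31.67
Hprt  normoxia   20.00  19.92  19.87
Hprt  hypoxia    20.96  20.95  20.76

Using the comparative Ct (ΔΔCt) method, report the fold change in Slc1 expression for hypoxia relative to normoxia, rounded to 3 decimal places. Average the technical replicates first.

0.323

Mean Ct: Slc1 normoxia 29.050; Slc1 hypoxia 31.640; Hprt normoxia 19.930; Hprt hypoxia 20.890
ΔCt(normoxia) = 29.050 − 19.930 = 9.120
ΔCt(hypoxia) = 31.640 − 20.890 = 10.750
ΔΔCt = 10.750 − 9.120 = 1.630
Fold change = 2^(−1.630) = 0.3231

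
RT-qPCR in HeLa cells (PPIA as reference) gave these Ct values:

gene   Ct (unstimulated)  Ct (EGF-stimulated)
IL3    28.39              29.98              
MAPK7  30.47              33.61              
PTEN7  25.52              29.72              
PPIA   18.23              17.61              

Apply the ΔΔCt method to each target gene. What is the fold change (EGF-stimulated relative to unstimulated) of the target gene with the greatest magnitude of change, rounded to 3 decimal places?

0.035

IL3: ΔΔCt = (29.98−17.61) − (28.39−18.23) = 12.37 − 10.16 = 2.21; fold change = 2^-2.21 = 0.216
MAPK7: ΔΔCt = (33.61−17.61) − (30.47−18.23) = 16.00 − 12.24 = 3.76; fold change = 2^-3.76 = 0.074
PTEN7: ΔΔCt = (29.72−17.61) − (25.52−18.23) = 12.11 − 7.29 = 4.82; fold change = 2^-4.82 = 0.035
PTEN7 has the largest |ΔΔCt| = 4.82.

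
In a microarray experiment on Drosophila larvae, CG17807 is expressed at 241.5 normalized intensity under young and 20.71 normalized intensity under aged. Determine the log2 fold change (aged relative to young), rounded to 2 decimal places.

-3.54

Fold change = 20.71 / 241.5 = 0.0858
log2(0.0858) = -3.544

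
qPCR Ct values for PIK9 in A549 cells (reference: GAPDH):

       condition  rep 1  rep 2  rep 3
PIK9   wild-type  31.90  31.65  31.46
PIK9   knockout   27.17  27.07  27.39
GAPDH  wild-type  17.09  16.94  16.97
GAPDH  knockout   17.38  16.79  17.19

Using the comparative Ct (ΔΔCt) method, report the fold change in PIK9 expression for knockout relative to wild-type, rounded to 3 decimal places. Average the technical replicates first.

Mean Ct: PIK9 wild-type 31.670; PIK9 knockout 27.210; GAPDH wild-type 17.000; GAPDH knockout 17.120
ΔCt(wild-type) = 31.670 − 17.000 = 14.670
ΔCt(knockout) = 27.210 − 17.120 = 10.090
ΔΔCt = 10.090 − 14.670 = -4.580
Fold change = 2^(−(-4.580)) = 2^4.580 = 23.9176

23.918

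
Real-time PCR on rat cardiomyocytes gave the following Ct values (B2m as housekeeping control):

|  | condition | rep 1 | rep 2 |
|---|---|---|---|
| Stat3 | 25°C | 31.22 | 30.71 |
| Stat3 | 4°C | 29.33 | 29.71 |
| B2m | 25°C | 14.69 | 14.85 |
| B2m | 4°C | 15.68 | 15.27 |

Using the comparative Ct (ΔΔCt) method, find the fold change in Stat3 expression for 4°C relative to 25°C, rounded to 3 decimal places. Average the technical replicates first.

4.438

Mean Ct: Stat3 25°C 30.965; Stat3 4°C 29.520; B2m 25°C 14.770; B2m 4°C 15.475
ΔCt(25°C) = 30.965 − 14.770 = 16.195
ΔCt(4°C) = 29.520 − 15.475 = 14.045
ΔΔCt = 14.045 − 16.195 = -2.150
Fold change = 2^(−(-2.150)) = 2^2.150 = 4.4383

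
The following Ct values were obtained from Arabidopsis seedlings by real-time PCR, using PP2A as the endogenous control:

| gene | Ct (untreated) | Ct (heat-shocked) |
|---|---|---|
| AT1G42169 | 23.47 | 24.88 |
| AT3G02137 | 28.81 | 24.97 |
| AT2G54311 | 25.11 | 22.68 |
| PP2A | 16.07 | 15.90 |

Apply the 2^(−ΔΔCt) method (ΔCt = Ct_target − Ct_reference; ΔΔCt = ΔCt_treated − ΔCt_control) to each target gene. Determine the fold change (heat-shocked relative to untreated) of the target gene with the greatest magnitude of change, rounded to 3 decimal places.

12.729

AT1G42169: ΔΔCt = (24.88−15.90) − (23.47−16.07) = 8.98 − 7.40 = 1.58; fold change = 2^-1.58 = 0.334
AT3G02137: ΔΔCt = (24.97−15.90) − (28.81−16.07) = 9.07 − 12.74 = -3.67; fold change = 2^3.67 = 12.729
AT2G54311: ΔΔCt = (22.68−15.90) − (25.11−16.07) = 6.78 − 9.04 = -2.26; fold change = 2^2.26 = 4.790
AT3G02137 has the largest |ΔΔCt| = 3.67.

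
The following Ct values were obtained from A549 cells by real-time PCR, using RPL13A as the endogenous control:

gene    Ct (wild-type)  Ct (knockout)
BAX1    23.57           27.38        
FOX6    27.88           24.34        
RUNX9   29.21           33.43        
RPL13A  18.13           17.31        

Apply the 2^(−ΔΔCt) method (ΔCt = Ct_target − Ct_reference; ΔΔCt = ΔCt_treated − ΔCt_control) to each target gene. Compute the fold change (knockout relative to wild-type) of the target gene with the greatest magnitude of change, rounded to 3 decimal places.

0.030

BAX1: ΔΔCt = (27.38−17.31) − (23.57−18.13) = 10.07 − 5.44 = 4.63; fold change = 2^-4.63 = 0.040
FOX6: ΔΔCt = (24.34−17.31) − (27.88−18.13) = 7.03 − 9.75 = -2.72; fold change = 2^2.72 = 6.589
RUNX9: ΔΔCt = (33.43−17.31) − (29.21−18.13) = 16.12 − 11.08 = 5.04; fold change = 2^-5.04 = 0.030
RUNX9 has the largest |ΔΔCt| = 5.04.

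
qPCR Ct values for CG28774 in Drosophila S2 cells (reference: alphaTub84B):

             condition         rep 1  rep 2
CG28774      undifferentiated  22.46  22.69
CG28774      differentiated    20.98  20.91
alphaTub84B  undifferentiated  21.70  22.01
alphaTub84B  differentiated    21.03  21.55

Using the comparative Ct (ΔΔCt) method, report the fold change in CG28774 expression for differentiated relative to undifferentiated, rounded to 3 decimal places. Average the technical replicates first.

2.092

Mean Ct: CG28774 undifferentiated 22.575; CG28774 differentiated 20.945; alphaTub84B undifferentiated 21.855; alphaTub84B differentiated 21.290
ΔCt(undifferentiated) = 22.575 − 21.855 = 0.720
ΔCt(differentiated) = 20.945 − 21.290 = -0.345
ΔΔCt = -0.345 − 0.720 = -1.065
Fold change = 2^(−(-1.065)) = 2^1.065 = 2.0922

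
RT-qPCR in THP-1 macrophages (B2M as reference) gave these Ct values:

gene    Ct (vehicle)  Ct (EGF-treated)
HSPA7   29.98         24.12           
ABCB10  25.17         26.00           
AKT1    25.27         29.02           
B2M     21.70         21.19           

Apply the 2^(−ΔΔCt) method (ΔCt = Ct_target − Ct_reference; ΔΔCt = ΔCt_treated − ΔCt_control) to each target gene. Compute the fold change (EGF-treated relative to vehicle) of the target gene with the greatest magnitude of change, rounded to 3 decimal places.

HSPA7: ΔΔCt = (24.12−21.19) − (29.98−21.70) = 2.93 − 8.28 = -5.35; fold change = 2^5.35 = 40.786
ABCB10: ΔΔCt = (26.00−21.19) − (25.17−21.70) = 4.81 − 3.47 = 1.34; fold change = 2^-1.34 = 0.395
AKT1: ΔΔCt = (29.02−21.19) − (25.27−21.70) = 7.83 − 3.57 = 4.26; fold change = 2^-4.26 = 0.052
HSPA7 has the largest |ΔΔCt| = 5.35.

40.786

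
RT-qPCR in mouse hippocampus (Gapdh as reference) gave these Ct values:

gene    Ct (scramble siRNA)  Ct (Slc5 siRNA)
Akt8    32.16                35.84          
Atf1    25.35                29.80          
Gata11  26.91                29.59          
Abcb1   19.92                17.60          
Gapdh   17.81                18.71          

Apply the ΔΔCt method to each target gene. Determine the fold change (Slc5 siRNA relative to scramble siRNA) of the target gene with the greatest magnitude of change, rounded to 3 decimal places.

Akt8: ΔΔCt = (35.84−18.71) − (32.16−17.81) = 17.13 − 14.35 = 2.78; fold change = 2^-2.78 = 0.146
Atf1: ΔΔCt = (29.80−18.71) − (25.35−17.81) = 11.09 − 7.54 = 3.55; fold change = 2^-3.55 = 0.085
Gata11: ΔΔCt = (29.59−18.71) − (26.91−17.81) = 10.88 − 9.10 = 1.78; fold change = 2^-1.78 = 0.291
Abcb1: ΔΔCt = (17.60−18.71) − (19.92−17.81) = -1.11 − 2.11 = -3.22; fold change = 2^3.22 = 9.318
Atf1 has the largest |ΔΔCt| = 3.55.

0.085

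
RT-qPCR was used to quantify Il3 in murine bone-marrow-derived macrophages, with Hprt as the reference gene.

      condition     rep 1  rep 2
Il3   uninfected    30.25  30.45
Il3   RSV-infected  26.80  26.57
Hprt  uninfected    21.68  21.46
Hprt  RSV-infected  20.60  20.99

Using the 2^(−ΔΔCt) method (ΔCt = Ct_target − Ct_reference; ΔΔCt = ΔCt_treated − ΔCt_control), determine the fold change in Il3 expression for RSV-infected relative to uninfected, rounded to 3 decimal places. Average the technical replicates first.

7.413

Mean Ct: Il3 uninfected 30.350; Il3 RSV-infected 26.685; Hprt uninfected 21.570; Hprt RSV-infected 20.795
ΔCt(uninfected) = 30.350 − 21.570 = 8.780
ΔCt(RSV-infected) = 26.685 − 20.795 = 5.890
ΔΔCt = 5.890 − 8.780 = -2.890
Fold change = 2^(−(-2.890)) = 2^2.890 = 7.4127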